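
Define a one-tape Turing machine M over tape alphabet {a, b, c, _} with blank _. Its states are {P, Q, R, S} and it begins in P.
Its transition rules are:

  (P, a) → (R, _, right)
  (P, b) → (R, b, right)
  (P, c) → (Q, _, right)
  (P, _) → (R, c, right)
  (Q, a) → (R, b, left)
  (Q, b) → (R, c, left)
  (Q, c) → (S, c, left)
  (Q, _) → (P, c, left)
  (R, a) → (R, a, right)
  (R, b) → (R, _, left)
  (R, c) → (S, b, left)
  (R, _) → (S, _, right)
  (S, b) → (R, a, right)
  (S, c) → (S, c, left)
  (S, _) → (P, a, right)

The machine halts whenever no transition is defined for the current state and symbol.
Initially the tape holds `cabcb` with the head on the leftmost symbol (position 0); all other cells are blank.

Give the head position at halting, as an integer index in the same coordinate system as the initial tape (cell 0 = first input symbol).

P | [c]abcb_   read c → write _, move right, go to Q
Q | _[a]bcb_   read a → write b, move left, go to R
R | [_]bbcb_   read _ → write _, move right, go to S
S | _[b]bcb_   read b → write a, move right, go to R
R | _a[b]cb_   read b → write _, move left, go to R
R | _[a]_cb_   read a → write a, move right, go to R
R | _a[_]cb_   read _ → write _, move right, go to S
S | _a_[c]b_   read c → write c, move left, go to S
S | _a[_]cb_   read _ → write a, move right, go to P
P | _aa[c]b_   read c → write _, move right, go to Q
Q | _aa_[b]_   read b → write c, move left, go to R
R | _aa[_]c_   read _ → write _, move right, go to S
S | _aa_[c]_   read c → write c, move left, go to S
S | _aa[_]c_   read _ → write a, move right, go to P
P | _aaa[c]_   read c → write _, move right, go to Q
Q | _aaa_[_]   read _ → write c, move left, go to P
P | _aaa[_]c   read _ → write c, move right, go to R
R | _aaac[c]   read c → write b, move left, go to S
S | _aaa[c]b   read c → write c, move left, go to S
S | _aa[a]cb
At halt the head is at cell 3.

3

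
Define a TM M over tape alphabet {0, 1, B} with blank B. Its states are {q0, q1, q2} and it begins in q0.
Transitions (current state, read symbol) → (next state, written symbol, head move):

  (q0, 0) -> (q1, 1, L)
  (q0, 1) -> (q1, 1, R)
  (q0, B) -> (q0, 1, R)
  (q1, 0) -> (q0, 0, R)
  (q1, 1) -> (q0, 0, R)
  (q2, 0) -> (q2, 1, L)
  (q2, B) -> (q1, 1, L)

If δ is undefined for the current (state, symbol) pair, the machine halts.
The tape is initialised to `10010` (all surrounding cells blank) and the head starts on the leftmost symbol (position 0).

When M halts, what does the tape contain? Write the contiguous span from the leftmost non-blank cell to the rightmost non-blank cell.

state=q0 head=0 tape=[1]0010B   (q0,1)→(q1,1,R)
state=q1 head=1 tape=1[0]010B   (q1,0)→(q0,0,R)
state=q0 head=2 tape=10[0]10B   (q0,0)→(q1,1,L)
state=q1 head=1 tape=1[0]110B   (q1,0)→(q0,0,R)
state=q0 head=2 tape=10[1]10B   (q0,1)→(q1,1,R)
state=q1 head=3 tape=101[1]0B   (q1,1)→(q0,0,R)
state=q0 head=4 tape=1010[0]B   (q0,0)→(q1,1,L)
state=q1 head=3 tape=101[0]1B   (q1,0)→(q0,0,R)
state=q0 head=4 tape=1010[1]B   (q0,1)→(q1,1,R)
state=q1 head=5 tape=10101[B]
The non-blank tape span at halt is 10101.

10101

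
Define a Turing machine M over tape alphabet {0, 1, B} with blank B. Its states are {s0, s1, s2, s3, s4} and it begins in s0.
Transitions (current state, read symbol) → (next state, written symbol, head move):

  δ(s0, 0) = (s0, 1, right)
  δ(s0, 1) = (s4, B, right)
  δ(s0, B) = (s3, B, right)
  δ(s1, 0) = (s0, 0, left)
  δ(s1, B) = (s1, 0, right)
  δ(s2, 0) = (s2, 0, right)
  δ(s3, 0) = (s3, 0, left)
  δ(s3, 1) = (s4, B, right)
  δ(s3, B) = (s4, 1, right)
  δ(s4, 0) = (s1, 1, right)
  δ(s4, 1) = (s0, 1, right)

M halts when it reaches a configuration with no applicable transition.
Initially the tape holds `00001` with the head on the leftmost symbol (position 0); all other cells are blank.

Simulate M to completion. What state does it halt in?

s4

s0 | [0]0001B   read 0 → write 1, move right, go to s0
s0 | 1[0]001B   read 0 → write 1, move right, go to s0
s0 | 11[0]01B   read 0 → write 1, move right, go to s0
s0 | 111[0]1B   read 0 → write 1, move right, go to s0
s0 | 1111[1]B   read 1 → write B, move right, go to s4
s4 | 1111B[B]
No transition is defined for (s4, B); M halts in state s4.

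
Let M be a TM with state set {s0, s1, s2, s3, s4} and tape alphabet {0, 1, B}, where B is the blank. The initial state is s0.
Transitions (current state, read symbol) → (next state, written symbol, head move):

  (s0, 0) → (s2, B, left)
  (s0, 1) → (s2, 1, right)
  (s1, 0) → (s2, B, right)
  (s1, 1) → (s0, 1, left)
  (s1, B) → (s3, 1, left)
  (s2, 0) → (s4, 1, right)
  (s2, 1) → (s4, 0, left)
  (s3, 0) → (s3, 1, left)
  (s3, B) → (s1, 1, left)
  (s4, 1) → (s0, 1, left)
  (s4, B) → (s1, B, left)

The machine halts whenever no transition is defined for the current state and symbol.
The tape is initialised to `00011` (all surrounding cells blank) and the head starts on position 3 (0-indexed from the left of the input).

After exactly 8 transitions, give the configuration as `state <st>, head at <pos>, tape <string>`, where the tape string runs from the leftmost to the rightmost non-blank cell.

s0 | B000[1]1   read 1 → write 1, move right, go to s2
s2 | B0001[1]   read 1 → write 0, move left, go to s4
s4 | B000[1]0   read 1 → write 1, move left, go to s0
s0 | B00[0]10   read 0 → write B, move left, go to s2
s2 | B0[0]B10   read 0 → write 1, move right, go to s4
s4 | B01[B]10   read B → write B, move left, go to s1
s1 | B0[1]B10   read 1 → write 1, move left, go to s0
s0 | B[0]1B10   read 0 → write B, move left, go to s2
s2 | [B]B1B10
After 8 steps: state s2, head at -1, tape 1B10.

state s2, head at -1, tape 1B10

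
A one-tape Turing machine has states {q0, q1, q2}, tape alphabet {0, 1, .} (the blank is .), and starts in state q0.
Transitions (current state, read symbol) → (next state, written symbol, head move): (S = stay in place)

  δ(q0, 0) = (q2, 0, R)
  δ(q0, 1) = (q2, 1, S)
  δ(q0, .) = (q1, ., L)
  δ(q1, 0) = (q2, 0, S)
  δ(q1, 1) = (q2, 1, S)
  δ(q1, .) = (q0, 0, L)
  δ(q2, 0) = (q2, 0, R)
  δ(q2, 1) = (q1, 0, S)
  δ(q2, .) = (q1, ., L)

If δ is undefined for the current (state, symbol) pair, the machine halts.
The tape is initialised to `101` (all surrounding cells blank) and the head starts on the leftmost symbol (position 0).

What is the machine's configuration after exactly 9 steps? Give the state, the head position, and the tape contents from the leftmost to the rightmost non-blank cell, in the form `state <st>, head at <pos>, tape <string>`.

state q1, head at 2, tape 000

q0 | [1]01.   read 1 → write 1, move S, go to q2
q2 | [1]01.   read 1 → write 0, move S, go to q1
q1 | [0]01.   read 0 → write 0, move S, go to q2
q2 | [0]01.   read 0 → write 0, move R, go to q2
q2 | 0[0]1.   read 0 → write 0, move R, go to q2
q2 | 00[1].   read 1 → write 0, move S, go to q1
q1 | 00[0].   read 0 → write 0, move S, go to q2
q2 | 00[0].   read 0 → write 0, move R, go to q2
q2 | 000[.]   read . → write ., move L, go to q1
q1 | 00[0].
After 9 steps: state q1, head at 2, tape 000.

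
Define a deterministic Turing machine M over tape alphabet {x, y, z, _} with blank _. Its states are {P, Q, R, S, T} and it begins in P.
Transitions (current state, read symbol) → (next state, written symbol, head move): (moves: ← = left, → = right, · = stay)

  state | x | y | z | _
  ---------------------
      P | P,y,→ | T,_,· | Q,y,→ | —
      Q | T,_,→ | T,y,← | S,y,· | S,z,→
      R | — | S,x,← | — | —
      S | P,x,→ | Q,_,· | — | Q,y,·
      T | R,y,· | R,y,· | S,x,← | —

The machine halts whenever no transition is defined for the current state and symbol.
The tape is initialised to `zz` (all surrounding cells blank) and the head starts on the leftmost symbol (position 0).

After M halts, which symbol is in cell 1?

x

P | [z]z_   read z → write y, move →, go to Q
Q | y[z]_   read z → write y, move ·, go to S
S | y[y]_   read y → write _, move ·, go to Q
Q | y[_]_   read _ → write z, move →, go to S
S | yz[_]   read _ → write y, move ·, go to Q
Q | yz[y]   read y → write y, move ←, go to T
T | y[z]y   read z → write x, move ←, go to S
S | [y]xy   read y → write _, move ·, go to Q
Q | [_]xy   read _ → write z, move →, go to S
S | z[x]y   read x → write x, move →, go to P
P | zx[y]   read y → write _, move ·, go to T
T | zx[_]
Cell 1 holds x when M halts.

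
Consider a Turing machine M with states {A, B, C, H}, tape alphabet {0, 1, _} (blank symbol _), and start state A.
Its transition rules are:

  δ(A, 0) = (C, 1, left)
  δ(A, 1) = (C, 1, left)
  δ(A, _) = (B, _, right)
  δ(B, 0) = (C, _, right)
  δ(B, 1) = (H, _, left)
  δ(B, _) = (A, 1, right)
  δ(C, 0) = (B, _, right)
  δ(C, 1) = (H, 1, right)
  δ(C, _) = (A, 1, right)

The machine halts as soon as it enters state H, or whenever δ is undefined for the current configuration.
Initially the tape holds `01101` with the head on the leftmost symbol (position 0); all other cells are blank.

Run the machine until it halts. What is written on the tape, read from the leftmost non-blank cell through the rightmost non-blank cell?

111101

state=A head=0 tape=_[0]1101   (A,0)→(C,1,left)
state=C head=-1 tape=[_]11101   (C,_)→(A,1,right)
state=A head=0 tape=1[1]1101   (A,1)→(C,1,left)
state=C head=-1 tape=[1]11101   (C,1)→(H,1,right)
state=H head=0 tape=1[1]1101
The non-blank tape span at halt is 111101.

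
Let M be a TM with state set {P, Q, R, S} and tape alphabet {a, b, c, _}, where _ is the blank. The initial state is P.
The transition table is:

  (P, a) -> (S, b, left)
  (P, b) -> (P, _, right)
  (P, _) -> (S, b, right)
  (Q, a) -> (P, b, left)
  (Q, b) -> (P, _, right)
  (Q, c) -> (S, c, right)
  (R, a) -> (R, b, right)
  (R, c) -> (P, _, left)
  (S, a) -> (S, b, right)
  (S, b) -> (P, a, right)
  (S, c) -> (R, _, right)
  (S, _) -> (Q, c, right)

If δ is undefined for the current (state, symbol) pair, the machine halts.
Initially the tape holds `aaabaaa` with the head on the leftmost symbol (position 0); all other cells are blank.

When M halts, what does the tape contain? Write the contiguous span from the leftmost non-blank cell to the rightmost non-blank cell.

P | _[a]aabaaa___   read a → write b, move left, go to S
S | [_]baabaaa___   read _ → write c, move right, go to Q
Q | c[b]aabaaa___   read b → write _, move right, go to P
P | c_[a]abaaa___   read a → write b, move left, go to S
S | c[_]babaaa___   read _ → write c, move right, go to Q
Q | cc[b]abaaa___   read b → write _, move right, go to P
P | cc_[a]baaa___   read a → write b, move left, go to S
S | cc[_]bbaaa___   read _ → write c, move right, go to Q
Q | ccc[b]baaa___   read b → write _, move right, go to P
P | ccc_[b]aaa___   read b → write _, move right, go to P
P | ccc__[a]aa___   read a → write b, move left, go to S
S | ccc_[_]baa___   read _ → write c, move right, go to Q
Q | ccc_c[b]aa___   read b → write _, move right, go to P
P | ccc_c_[a]a___   read a → write b, move left, go to S
S | ccc_c[_]ba___   read _ → write c, move right, go to Q
Q | ccc_cc[b]a___   read b → write _, move right, go to P
P | ccc_cc_[a]___   read a → write b, move left, go to S
S | ccc_cc[_]b___   read _ → write c, move right, go to Q
Q | ccc_ccc[b]___   read b → write _, move right, go to P
P | ccc_ccc_[_]__   read _ → write b, move right, go to S
S | ccc_ccc_b[_]_   read _ → write c, move right, go to Q
Q | ccc_ccc_bc[_]
The non-blank tape span at halt is ccc_ccc_bc.

ccc_ccc_bc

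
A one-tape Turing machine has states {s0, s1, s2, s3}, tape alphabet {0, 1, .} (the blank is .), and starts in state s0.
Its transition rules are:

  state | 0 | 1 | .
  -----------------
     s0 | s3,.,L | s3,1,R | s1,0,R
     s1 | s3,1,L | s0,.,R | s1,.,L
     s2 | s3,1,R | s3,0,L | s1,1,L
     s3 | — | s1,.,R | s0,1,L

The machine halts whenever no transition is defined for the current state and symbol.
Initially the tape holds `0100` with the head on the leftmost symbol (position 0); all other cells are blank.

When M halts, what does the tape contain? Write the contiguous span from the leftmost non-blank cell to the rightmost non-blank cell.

state=s0 head=0 tape=....[0]100   (s0,0)→(s3,.,L)
state=s3 head=-1 tape=...[.].100   (s3,.)→(s0,1,L)
state=s0 head=-2 tape=..[.]1.100   (s0,.)→(s1,0,R)
state=s1 head=-1 tape=..0[1].100   (s1,1)→(s0,.,R)
state=s0 head=0 tape=..0.[.]100   (s0,.)→(s1,0,R)
state=s1 head=1 tape=..0.0[1]00   (s1,1)→(s0,.,R)
state=s0 head=2 tape=..0.0.[0]0   (s0,0)→(s3,.,L)
state=s3 head=1 tape=..0.0[.].0   (s3,.)→(s0,1,L)
state=s0 head=0 tape=..0.[0]1.0   (s0,0)→(s3,.,L)
state=s3 head=-1 tape=..0[.].1.0   (s3,.)→(s0,1,L)
state=s0 head=-2 tape=..[0]1.1.0   (s0,0)→(s3,.,L)
state=s3 head=-3 tape=.[.].1.1.0   (s3,.)→(s0,1,L)
state=s0 head=-4 tape=[.]1.1.1.0   (s0,.)→(s1,0,R)
state=s1 head=-3 tape=0[1].1.1.0   (s1,1)→(s0,.,R)
state=s0 head=-2 tape=0.[.]1.1.0   (s0,.)→(s1,0,R)
state=s1 head=-1 tape=0.0[1].1.0   (s1,1)→(s0,.,R)
state=s0 head=0 tape=0.0.[.]1.0   (s0,.)→(s1,0,R)
state=s1 head=1 tape=0.0.0[1].0   (s1,1)→(s0,.,R)
state=s0 head=2 tape=0.0.0.[.]0   (s0,.)→(s1,0,R)
state=s1 head=3 tape=0.0.0.0[0]   (s1,0)→(s3,1,L)
state=s3 head=2 tape=0.0.0.[0]1
The non-blank tape span at halt is 0.0.0.01.

0.0.0.01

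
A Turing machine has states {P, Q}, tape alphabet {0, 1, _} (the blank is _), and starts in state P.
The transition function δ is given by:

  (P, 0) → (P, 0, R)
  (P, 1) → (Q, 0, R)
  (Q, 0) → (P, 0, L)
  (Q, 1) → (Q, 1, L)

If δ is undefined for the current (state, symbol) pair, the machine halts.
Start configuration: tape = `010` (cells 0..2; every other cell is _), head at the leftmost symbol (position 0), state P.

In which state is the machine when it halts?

P

P | [0]10_   read 0 → write 0, move R, go to P
P | 0[1]0_   read 1 → write 0, move R, go to Q
Q | 00[0]_   read 0 → write 0, move L, go to P
P | 0[0]0_   read 0 → write 0, move R, go to P
P | 00[0]_   read 0 → write 0, move R, go to P
P | 000[_]
No transition is defined for (P, _); M halts in state P.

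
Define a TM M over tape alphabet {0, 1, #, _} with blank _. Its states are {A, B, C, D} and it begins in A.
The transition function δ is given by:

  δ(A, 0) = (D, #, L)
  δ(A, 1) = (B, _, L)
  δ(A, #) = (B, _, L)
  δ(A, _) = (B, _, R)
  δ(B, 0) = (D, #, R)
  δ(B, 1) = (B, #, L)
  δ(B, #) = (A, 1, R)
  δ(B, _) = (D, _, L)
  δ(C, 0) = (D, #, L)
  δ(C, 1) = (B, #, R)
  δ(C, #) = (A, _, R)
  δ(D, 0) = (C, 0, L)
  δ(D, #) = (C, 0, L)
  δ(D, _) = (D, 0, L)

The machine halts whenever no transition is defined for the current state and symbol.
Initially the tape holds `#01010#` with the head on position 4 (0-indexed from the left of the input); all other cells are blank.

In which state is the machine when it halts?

A | _#010[1]0#   read 1 → write _, move L, go to B
B | _#01[0]_0#   read 0 → write #, move R, go to D
D | _#01#[_]0#   read _ → write 0, move L, go to D
D | _#01[#]00#   read # → write 0, move L, go to C
C | _#0[1]000#   read 1 → write #, move R, go to B
B | _#0#[0]00#   read 0 → write #, move R, go to D
D | _#0##[0]0#   read 0 → write 0, move L, go to C
C | _#0#[#]00#   read # → write _, move R, go to A
A | _#0#_[0]0#   read 0 → write #, move L, go to D
D | _#0#[_]#0#   read _ → write 0, move L, go to D
D | _#0[#]0#0#   read # → write 0, move L, go to C
C | _#[0]00#0#   read 0 → write #, move L, go to D
D | _[#]#00#0#   read # → write 0, move L, go to C
C | [_]0#00#0#
No transition is defined for (C, _); M halts in state C.

C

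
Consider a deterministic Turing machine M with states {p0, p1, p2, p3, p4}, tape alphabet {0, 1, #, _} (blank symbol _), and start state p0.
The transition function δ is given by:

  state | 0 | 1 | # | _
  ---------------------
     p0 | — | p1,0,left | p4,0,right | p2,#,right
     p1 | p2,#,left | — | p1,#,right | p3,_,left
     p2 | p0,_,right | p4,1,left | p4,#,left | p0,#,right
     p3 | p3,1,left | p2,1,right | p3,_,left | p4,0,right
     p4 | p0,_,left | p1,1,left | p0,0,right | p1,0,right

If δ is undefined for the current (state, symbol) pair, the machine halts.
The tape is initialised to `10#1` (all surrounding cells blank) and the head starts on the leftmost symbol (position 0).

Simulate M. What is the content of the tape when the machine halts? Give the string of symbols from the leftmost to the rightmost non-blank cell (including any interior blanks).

0_0_#1

state=p0 head=0 tape=__[1]0#1   (p0,1)→(p1,0,left)
state=p1 head=-1 tape=_[_]00#1   (p1,_)→(p3,_,left)
state=p3 head=-2 tape=[_]_00#1   (p3,_)→(p4,0,right)
state=p4 head=-1 tape=0[_]00#1   (p4,_)→(p1,0,right)
state=p1 head=0 tape=00[0]0#1   (p1,0)→(p2,#,left)
state=p2 head=-1 tape=0[0]#0#1   (p2,0)→(p0,_,right)
state=p0 head=0 tape=0_[#]0#1   (p0,#)→(p4,0,right)
state=p4 head=1 tape=0_0[0]#1   (p4,0)→(p0,_,left)
state=p0 head=0 tape=0_[0]_#1
The non-blank tape span at halt is 0_0_#1.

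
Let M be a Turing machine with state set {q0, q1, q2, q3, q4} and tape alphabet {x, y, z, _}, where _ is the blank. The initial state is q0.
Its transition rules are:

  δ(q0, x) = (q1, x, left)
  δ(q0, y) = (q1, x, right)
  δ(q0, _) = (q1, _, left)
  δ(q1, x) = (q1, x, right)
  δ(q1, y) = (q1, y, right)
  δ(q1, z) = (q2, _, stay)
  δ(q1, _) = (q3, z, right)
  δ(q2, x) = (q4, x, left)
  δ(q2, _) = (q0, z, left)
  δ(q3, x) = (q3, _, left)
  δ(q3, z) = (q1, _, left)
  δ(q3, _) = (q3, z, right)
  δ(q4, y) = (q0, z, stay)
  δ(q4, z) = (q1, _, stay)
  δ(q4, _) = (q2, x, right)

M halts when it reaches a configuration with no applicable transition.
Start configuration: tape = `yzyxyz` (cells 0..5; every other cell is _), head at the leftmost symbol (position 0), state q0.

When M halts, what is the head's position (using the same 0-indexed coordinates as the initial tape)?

-1

state=q0 head=0 tape=__[y]zyxyz   (q0,y)→(q1,x,right)
state=q1 head=1 tape=__x[z]yxyz   (q1,z)→(q2,_,stay)
state=q2 head=1 tape=__x[_]yxyz   (q2,_)→(q0,z,left)
state=q0 head=0 tape=__[x]zyxyz   (q0,x)→(q1,x,left)
state=q1 head=-1 tape=_[_]xzyxyz   (q1,_)→(q3,z,right)
state=q3 head=0 tape=_z[x]zyxyz   (q3,x)→(q3,_,left)
state=q3 head=-1 tape=_[z]_zyxyz   (q3,z)→(q1,_,left)
state=q1 head=-2 tape=[_]__zyxyz   (q1,_)→(q3,z,right)
state=q3 head=-1 tape=z[_]_zyxyz   (q3,_)→(q3,z,right)
state=q3 head=0 tape=zz[_]zyxyz   (q3,_)→(q3,z,right)
state=q3 head=1 tape=zzz[z]yxyz   (q3,z)→(q1,_,left)
state=q1 head=0 tape=zz[z]_yxyz   (q1,z)→(q2,_,stay)
state=q2 head=0 tape=zz[_]_yxyz   (q2,_)→(q0,z,left)
state=q0 head=-1 tape=z[z]z_yxyz
At halt the head is at cell -1.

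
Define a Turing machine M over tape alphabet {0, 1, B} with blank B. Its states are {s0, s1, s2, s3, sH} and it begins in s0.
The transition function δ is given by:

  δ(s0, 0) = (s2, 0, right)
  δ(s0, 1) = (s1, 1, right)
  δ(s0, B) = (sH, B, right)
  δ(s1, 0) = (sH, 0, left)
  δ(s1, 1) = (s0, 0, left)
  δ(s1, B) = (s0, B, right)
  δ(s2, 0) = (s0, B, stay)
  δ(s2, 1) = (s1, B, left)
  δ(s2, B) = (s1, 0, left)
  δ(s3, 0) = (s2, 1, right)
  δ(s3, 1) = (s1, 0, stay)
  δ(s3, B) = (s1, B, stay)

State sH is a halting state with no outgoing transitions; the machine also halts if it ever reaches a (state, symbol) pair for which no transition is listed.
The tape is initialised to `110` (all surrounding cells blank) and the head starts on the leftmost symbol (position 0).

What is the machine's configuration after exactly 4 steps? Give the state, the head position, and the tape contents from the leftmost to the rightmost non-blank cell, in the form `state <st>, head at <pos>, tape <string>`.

state=s0 head=0 tape=[1]10   (s0,1)→(s1,1,right)
state=s1 head=1 tape=1[1]0   (s1,1)→(s0,0,left)
state=s0 head=0 tape=[1]00   (s0,1)→(s1,1,right)
state=s1 head=1 tape=1[0]0   (s1,0)→(sH,0,left)
state=sH head=0 tape=[1]00
After 4 steps: state sH, head at 0, tape 100.

state sH, head at 0, tape 100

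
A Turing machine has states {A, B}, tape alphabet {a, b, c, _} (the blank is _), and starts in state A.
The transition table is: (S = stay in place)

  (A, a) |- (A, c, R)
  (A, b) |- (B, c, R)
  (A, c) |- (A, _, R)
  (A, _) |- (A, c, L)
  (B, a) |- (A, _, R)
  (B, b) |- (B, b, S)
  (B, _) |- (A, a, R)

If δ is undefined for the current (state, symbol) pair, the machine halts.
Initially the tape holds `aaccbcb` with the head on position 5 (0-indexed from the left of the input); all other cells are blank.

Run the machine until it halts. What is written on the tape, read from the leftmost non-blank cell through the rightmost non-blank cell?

state=A head=5 tape=aaccb[c]b_____   (A,c)→(A,_,R)
state=A head=6 tape=aaccb_[b]_____   (A,b)→(B,c,R)
state=B head=7 tape=aaccb_c[_]____   (B,_)→(A,a,R)
state=A head=8 tape=aaccb_ca[_]___   (A,_)→(A,c,L)
state=A head=7 tape=aaccb_c[a]c___   (A,a)→(A,c,R)
state=A head=8 tape=aaccb_cc[c]___   (A,c)→(A,_,R)
state=A head=9 tape=aaccb_cc_[_]__   (A,_)→(A,c,L)
state=A head=8 tape=aaccb_cc[_]c__   (A,_)→(A,c,L)
state=A head=7 tape=aaccb_c[c]cc__   (A,c)→(A,_,R)
state=A head=8 tape=aaccb_c_[c]c__   (A,c)→(A,_,R)
state=A head=9 tape=aaccb_c__[c]__   (A,c)→(A,_,R)
state=A head=10 tape=aaccb_c___[_]_   (A,_)→(A,c,L)
state=A head=9 tape=aaccb_c__[_]c_   (A,_)→(A,c,L)
state=A head=8 tape=aaccb_c_[_]cc_   (A,_)→(A,c,L)
state=A head=7 tape=aaccb_c[_]ccc_   (A,_)→(A,c,L)
state=A head=6 tape=aaccb_[c]cccc_   (A,c)→(A,_,R)
state=A head=7 tape=aaccb__[c]ccc_   (A,c)→(A,_,R)
state=A head=8 tape=aaccb___[c]cc_   (A,c)→(A,_,R)
state=A head=9 tape=aaccb____[c]c_   (A,c)→(A,_,R)
state=A head=10 tape=aaccb_____[c]_   (A,c)→(A,_,R)
state=A head=11 tape=aaccb______[_]   (A,_)→(A,c,L)
state=A head=10 tape=aaccb_____[_]c   (A,_)→(A,c,L)
state=A head=9 tape=aaccb____[_]cc   (A,_)→(A,c,L)
state=A head=8 tape=aaccb___[_]ccc   (A,_)→(A,c,L)
state=A head=7 tape=aaccb__[_]cccc   (A,_)→(A,c,L)
state=A head=6 tape=aaccb_[_]ccccc   (A,_)→(A,c,L)
state=A head=5 tape=aaccb[_]cccccc   (A,_)→(A,c,L)
state=A head=4 tape=aacc[b]ccccccc   (A,b)→(B,c,R)
state=B head=5 tape=aaccc[c]cccccc
The non-blank tape span at halt is aacccccccccc.

aacccccccccc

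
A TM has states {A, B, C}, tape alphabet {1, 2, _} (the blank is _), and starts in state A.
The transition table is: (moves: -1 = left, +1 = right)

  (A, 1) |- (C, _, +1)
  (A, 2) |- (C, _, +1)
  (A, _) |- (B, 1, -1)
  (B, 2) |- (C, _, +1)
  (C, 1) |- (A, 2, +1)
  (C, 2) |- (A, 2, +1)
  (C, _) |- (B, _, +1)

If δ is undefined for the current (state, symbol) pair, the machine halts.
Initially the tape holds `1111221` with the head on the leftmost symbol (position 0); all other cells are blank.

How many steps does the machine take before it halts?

8

state=A head=0 tape=[1]111221__   (A,1)→(C,_,+1)
state=C head=1 tape=_[1]11221__   (C,1)→(A,2,+1)
state=A head=2 tape=_2[1]1221__   (A,1)→(C,_,+1)
state=C head=3 tape=_2_[1]221__   (C,1)→(A,2,+1)
state=A head=4 tape=_2_2[2]21__   (A,2)→(C,_,+1)
state=C head=5 tape=_2_2_[2]1__   (C,2)→(A,2,+1)
state=A head=6 tape=_2_2_2[1]__   (A,1)→(C,_,+1)
state=C head=7 tape=_2_2_2_[_]_   (C,_)→(B,_,+1)
state=B head=8 tape=_2_2_2__[_]
M halts after 8 transitions.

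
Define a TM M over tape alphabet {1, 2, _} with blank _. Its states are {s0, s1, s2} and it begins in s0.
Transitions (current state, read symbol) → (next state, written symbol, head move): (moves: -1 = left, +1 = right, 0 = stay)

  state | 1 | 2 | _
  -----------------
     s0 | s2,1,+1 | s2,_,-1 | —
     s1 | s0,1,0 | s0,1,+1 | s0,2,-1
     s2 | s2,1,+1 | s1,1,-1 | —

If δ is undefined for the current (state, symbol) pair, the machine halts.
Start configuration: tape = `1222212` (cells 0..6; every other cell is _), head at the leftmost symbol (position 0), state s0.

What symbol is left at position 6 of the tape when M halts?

state=s0 head=0 tape=[1]222212_   (s0,1)→(s2,1,+1)
state=s2 head=1 tape=1[2]22212_   (s2,2)→(s1,1,-1)
state=s1 head=0 tape=[1]122212_   (s1,1)→(s0,1,0)
state=s0 head=0 tape=[1]122212_   (s0,1)→(s2,1,+1)
state=s2 head=1 tape=1[1]22212_   (s2,1)→(s2,1,+1)
state=s2 head=2 tape=11[2]2212_   (s2,2)→(s1,1,-1)
state=s1 head=1 tape=1[1]12212_   (s1,1)→(s0,1,0)
state=s0 head=1 tape=1[1]12212_   (s0,1)→(s2,1,+1)
state=s2 head=2 tape=11[1]2212_   (s2,1)→(s2,1,+1)
state=s2 head=3 tape=111[2]212_   (s2,2)→(s1,1,-1)
state=s1 head=2 tape=11[1]1212_   (s1,1)→(s0,1,0)
state=s0 head=2 tape=11[1]1212_   (s0,1)→(s2,1,+1)
state=s2 head=3 tape=111[1]212_   (s2,1)→(s2,1,+1)
state=s2 head=4 tape=1111[2]12_   (s2,2)→(s1,1,-1)
state=s1 head=3 tape=111[1]112_   (s1,1)→(s0,1,0)
state=s0 head=3 tape=111[1]112_   (s0,1)→(s2,1,+1)
state=s2 head=4 tape=1111[1]12_   (s2,1)→(s2,1,+1)
state=s2 head=5 tape=11111[1]2_   (s2,1)→(s2,1,+1)
state=s2 head=6 tape=111111[2]_   (s2,2)→(s1,1,-1)
state=s1 head=5 tape=11111[1]1_   (s1,1)→(s0,1,0)
state=s0 head=5 tape=11111[1]1_   (s0,1)→(s2,1,+1)
state=s2 head=6 tape=111111[1]_   (s2,1)→(s2,1,+1)
state=s2 head=7 tape=1111111[_]
Cell 6 holds 1 when M halts.

1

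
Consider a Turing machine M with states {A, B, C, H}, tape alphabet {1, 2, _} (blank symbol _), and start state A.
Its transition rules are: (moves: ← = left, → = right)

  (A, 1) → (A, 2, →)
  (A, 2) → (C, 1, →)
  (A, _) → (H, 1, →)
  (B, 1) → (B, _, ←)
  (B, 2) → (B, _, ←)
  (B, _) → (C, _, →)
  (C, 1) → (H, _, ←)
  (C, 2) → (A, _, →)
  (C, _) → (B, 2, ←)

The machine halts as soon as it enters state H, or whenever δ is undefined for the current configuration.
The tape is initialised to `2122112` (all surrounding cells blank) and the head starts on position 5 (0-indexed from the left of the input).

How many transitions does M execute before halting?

15

state=A head=5 tape=_21221[1]2_   (A,1)→(A,2,→)
state=A head=6 tape=_212212[2]_   (A,2)→(C,1,→)
state=C head=7 tape=_2122121[_]   (C,_)→(B,2,←)
state=B head=6 tape=_212212[1]2   (B,1)→(B,_,←)
state=B head=5 tape=_21221[2]_2   (B,2)→(B,_,←)
state=B head=4 tape=_2122[1]__2   (B,1)→(B,_,←)
state=B head=3 tape=_212[2]___2   (B,2)→(B,_,←)
state=B head=2 tape=_21[2]____2   (B,2)→(B,_,←)
state=B head=1 tape=_2[1]_____2   (B,1)→(B,_,←)
state=B head=0 tape=_[2]______2   (B,2)→(B,_,←)
state=B head=-1 tape=[_]_______2   (B,_)→(C,_,→)
state=C head=0 tape=_[_]______2   (C,_)→(B,2,←)
state=B head=-1 tape=[_]2______2   (B,_)→(C,_,→)
state=C head=0 tape=_[2]______2   (C,2)→(A,_,→)
state=A head=1 tape=__[_]_____2   (A,_)→(H,1,→)
state=H head=2 tape=__1[_]____2
M halts after 15 transitions.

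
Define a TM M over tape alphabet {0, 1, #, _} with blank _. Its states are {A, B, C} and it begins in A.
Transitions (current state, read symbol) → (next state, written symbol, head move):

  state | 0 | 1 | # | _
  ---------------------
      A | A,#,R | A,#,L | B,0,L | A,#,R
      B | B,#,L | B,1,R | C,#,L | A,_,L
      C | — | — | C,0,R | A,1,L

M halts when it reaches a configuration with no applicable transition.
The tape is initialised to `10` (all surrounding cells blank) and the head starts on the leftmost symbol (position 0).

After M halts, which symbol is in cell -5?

#

A | _____[1]0   read 1 → write #, move L, go to A
A | ____[_]#0   read _ → write #, move R, go to A
A | ____#[#]0   read # → write 0, move L, go to B
B | ____[#]00   read # → write #, move L, go to C
C | ___[_]#00   read _ → write 1, move L, go to A
A | __[_]1#00   read _ → write #, move R, go to A
A | __#[1]#00   read 1 → write #, move L, go to A
A | __[#]##00   read # → write 0, move L, go to B
B | _[_]0##00   read _ → write _, move L, go to A
A | [_]_0##00   read _ → write #, move R, go to A
A | #[_]0##00   read _ → write #, move R, go to A
A | ##[0]##00   read 0 → write #, move R, go to A
A | ###[#]#00   read # → write 0, move L, go to B
B | ##[#]0#00   read # → write #, move L, go to C
C | #[#]#0#00   read # → write 0, move R, go to C
C | #0[#]0#00   read # → write 0, move R, go to C
C | #00[0]#00
Cell -5 holds # when M halts.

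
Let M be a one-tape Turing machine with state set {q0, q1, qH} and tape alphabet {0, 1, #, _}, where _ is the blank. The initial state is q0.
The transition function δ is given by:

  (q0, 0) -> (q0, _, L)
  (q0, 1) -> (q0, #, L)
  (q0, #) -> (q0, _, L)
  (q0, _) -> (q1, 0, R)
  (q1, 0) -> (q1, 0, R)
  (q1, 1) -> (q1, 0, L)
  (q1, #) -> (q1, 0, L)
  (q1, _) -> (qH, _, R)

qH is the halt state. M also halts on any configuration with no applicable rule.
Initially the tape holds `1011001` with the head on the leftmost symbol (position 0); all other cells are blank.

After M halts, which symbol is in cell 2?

state=q0 head=0 tape=_[1]011001__   (q0,1)→(q0,#,L)
state=q0 head=-1 tape=[_]#011001__   (q0,_)→(q1,0,R)
state=q1 head=0 tape=0[#]011001__   (q1,#)→(q1,0,L)
state=q1 head=-1 tape=[0]0011001__   (q1,0)→(q1,0,R)
state=q1 head=0 tape=0[0]011001__   (q1,0)→(q1,0,R)
state=q1 head=1 tape=00[0]11001__   (q1,0)→(q1,0,R)
state=q1 head=2 tape=000[1]1001__   (q1,1)→(q1,0,L)
state=q1 head=1 tape=00[0]01001__   (q1,0)→(q1,0,R)
state=q1 head=2 tape=000[0]1001__   (q1,0)→(q1,0,R)
state=q1 head=3 tape=0000[1]001__   (q1,1)→(q1,0,L)
state=q1 head=2 tape=000[0]0001__   (q1,0)→(q1,0,R)
state=q1 head=3 tape=0000[0]001__   (q1,0)→(q1,0,R)
state=q1 head=4 tape=00000[0]01__   (q1,0)→(q1,0,R)
state=q1 head=5 tape=000000[0]1__   (q1,0)→(q1,0,R)
state=q1 head=6 tape=0000000[1]__   (q1,1)→(q1,0,L)
state=q1 head=5 tape=000000[0]0__   (q1,0)→(q1,0,R)
state=q1 head=6 tape=0000000[0]__   (q1,0)→(q1,0,R)
state=q1 head=7 tape=00000000[_]_   (q1,_)→(qH,_,R)
state=qH head=8 tape=00000000_[_]
Cell 2 holds 0 when M halts.

0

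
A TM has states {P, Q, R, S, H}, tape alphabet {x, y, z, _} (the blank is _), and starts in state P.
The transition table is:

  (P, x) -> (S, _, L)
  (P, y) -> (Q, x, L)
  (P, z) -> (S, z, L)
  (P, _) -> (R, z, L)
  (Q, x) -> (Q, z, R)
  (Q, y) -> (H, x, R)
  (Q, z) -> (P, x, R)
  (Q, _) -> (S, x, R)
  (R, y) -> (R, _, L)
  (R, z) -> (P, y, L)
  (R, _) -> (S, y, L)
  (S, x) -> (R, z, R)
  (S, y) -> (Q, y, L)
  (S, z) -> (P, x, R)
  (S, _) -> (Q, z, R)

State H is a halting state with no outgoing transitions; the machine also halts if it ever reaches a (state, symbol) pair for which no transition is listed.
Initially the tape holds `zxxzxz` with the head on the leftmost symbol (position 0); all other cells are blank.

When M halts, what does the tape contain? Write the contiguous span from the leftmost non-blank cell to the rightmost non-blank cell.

zzzzzzxz

state=P head=0 tape=_[z]xxzxz_   (P,z)→(S,z,L)
state=S head=-1 tape=[_]zxxzxz_   (S,_)→(Q,z,R)
state=Q head=0 tape=z[z]xxzxz_   (Q,z)→(P,x,R)
state=P head=1 tape=zx[x]xzxz_   (P,x)→(S,_,L)
state=S head=0 tape=z[x]_xzxz_   (S,x)→(R,z,R)
state=R head=1 tape=zz[_]xzxz_   (R,_)→(S,y,L)
state=S head=0 tape=z[z]yxzxz_   (S,z)→(P,x,R)
state=P head=1 tape=zx[y]xzxz_   (P,y)→(Q,x,L)
state=Q head=0 tape=z[x]xxzxz_   (Q,x)→(Q,z,R)
state=Q head=1 tape=zz[x]xzxz_   (Q,x)→(Q,z,R)
state=Q head=2 tape=zzz[x]zxz_   (Q,x)→(Q,z,R)
state=Q head=3 tape=zzzz[z]xz_   (Q,z)→(P,x,R)
state=P head=4 tape=zzzzx[x]z_   (P,x)→(S,_,L)
state=S head=3 tape=zzzz[x]_z_   (S,x)→(R,z,R)
state=R head=4 tape=zzzzz[_]z_   (R,_)→(S,y,L)
state=S head=3 tape=zzzz[z]yz_   (S,z)→(P,x,R)
state=P head=4 tape=zzzzx[y]z_   (P,y)→(Q,x,L)
state=Q head=3 tape=zzzz[x]xz_   (Q,x)→(Q,z,R)
state=Q head=4 tape=zzzzz[x]z_   (Q,x)→(Q,z,R)
state=Q head=5 tape=zzzzzz[z]_   (Q,z)→(P,x,R)
state=P head=6 tape=zzzzzzx[_]   (P,_)→(R,z,L)
state=R head=5 tape=zzzzzz[x]z
The non-blank tape span at halt is zzzzzzxz.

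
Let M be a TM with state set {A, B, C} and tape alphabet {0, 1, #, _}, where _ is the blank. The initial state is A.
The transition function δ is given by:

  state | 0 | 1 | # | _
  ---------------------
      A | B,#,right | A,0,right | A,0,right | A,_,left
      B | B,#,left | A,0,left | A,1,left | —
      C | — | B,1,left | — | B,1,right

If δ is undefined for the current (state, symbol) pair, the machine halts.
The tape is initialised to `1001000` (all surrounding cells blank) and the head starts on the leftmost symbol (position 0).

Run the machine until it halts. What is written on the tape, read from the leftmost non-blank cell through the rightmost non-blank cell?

000000#

state=A head=0 tape=[1]001000_   (A,1)→(A,0,right)
state=A head=1 tape=0[0]01000_   (A,0)→(B,#,right)
state=B head=2 tape=0#[0]1000_   (B,0)→(B,#,left)
state=B head=1 tape=0[#]#1000_   (B,#)→(A,1,left)
state=A head=0 tape=[0]1#1000_   (A,0)→(B,#,right)
state=B head=1 tape=#[1]#1000_   (B,1)→(A,0,left)
state=A head=0 tape=[#]0#1000_   (A,#)→(A,0,right)
state=A head=1 tape=0[0]#1000_   (A,0)→(B,#,right)
state=B head=2 tape=0#[#]1000_   (B,#)→(A,1,left)
state=A head=1 tape=0[#]11000_   (A,#)→(A,0,right)
state=A head=2 tape=00[1]1000_   (A,1)→(A,0,right)
state=A head=3 tape=000[1]000_   (A,1)→(A,0,right)
state=A head=4 tape=0000[0]00_   (A,0)→(B,#,right)
state=B head=5 tape=0000#[0]0_   (B,0)→(B,#,left)
state=B head=4 tape=0000[#]#0_   (B,#)→(A,1,left)
state=A head=3 tape=000[0]1#0_   (A,0)→(B,#,right)
state=B head=4 tape=000#[1]#0_   (B,1)→(A,0,left)
state=A head=3 tape=000[#]0#0_   (A,#)→(A,0,right)
state=A head=4 tape=0000[0]#0_   (A,0)→(B,#,right)
state=B head=5 tape=0000#[#]0_   (B,#)→(A,1,left)
state=A head=4 tape=0000[#]10_   (A,#)→(A,0,right)
state=A head=5 tape=00000[1]0_   (A,1)→(A,0,right)
state=A head=6 tape=000000[0]_   (A,0)→(B,#,right)
state=B head=7 tape=000000#[_]
The non-blank tape span at halt is 000000#.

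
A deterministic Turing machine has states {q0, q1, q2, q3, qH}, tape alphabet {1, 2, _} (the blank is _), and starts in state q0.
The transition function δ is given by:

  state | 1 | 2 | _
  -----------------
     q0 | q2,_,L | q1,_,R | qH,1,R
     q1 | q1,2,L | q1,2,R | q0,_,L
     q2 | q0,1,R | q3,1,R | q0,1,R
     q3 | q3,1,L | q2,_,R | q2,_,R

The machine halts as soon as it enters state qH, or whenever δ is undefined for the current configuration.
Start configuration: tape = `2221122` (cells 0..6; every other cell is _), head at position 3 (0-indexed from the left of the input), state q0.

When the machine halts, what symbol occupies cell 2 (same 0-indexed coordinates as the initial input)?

1

state=q0 head=3 tape=222[1]122_   (q0,1)→(q2,_,L)
state=q2 head=2 tape=22[2]_122_   (q2,2)→(q3,1,R)
state=q3 head=3 tape=221[_]122_   (q3,_)→(q2,_,R)
state=q2 head=4 tape=221_[1]22_   (q2,1)→(q0,1,R)
state=q0 head=5 tape=221_1[2]2_   (q0,2)→(q1,_,R)
state=q1 head=6 tape=221_1_[2]_   (q1,2)→(q1,2,R)
state=q1 head=7 tape=221_1_2[_]   (q1,_)→(q0,_,L)
state=q0 head=6 tape=221_1_[2]_   (q0,2)→(q1,_,R)
state=q1 head=7 tape=221_1__[_]   (q1,_)→(q0,_,L)
state=q0 head=6 tape=221_1_[_]_   (q0,_)→(qH,1,R)
state=qH head=7 tape=221_1_1[_]
Cell 2 holds 1 when M halts.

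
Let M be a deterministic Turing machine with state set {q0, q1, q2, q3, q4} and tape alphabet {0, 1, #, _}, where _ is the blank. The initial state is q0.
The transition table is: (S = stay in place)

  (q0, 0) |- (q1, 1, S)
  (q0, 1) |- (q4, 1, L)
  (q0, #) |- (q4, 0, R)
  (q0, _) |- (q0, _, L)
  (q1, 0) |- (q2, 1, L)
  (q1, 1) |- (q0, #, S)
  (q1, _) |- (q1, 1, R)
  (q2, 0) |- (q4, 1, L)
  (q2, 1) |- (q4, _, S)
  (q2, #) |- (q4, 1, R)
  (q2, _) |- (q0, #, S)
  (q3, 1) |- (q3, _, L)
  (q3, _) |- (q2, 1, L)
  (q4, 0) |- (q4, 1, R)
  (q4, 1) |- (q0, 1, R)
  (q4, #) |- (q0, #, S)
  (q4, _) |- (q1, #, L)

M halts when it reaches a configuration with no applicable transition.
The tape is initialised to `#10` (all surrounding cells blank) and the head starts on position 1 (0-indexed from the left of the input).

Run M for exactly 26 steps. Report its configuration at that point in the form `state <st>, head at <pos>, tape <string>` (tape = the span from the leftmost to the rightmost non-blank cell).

state=q0 head=1 tape=__#[1]0__   (q0,1)→(q4,1,L)
state=q4 head=0 tape=__[#]10__   (q4,#)→(q0,#,S)
state=q0 head=0 tape=__[#]10__   (q0,#)→(q4,0,R)
state=q4 head=1 tape=__0[1]0__   (q4,1)→(q0,1,R)
state=q0 head=2 tape=__01[0]__   (q0,0)→(q1,1,S)
state=q1 head=2 tape=__01[1]__   (q1,1)→(q0,#,S)
state=q0 head=2 tape=__01[#]__   (q0,#)→(q4,0,R)
state=q4 head=3 tape=__010[_]_   (q4,_)→(q1,#,L)
state=q1 head=2 tape=__01[0]#_   (q1,0)→(q2,1,L)
state=q2 head=1 tape=__0[1]1#_   (q2,1)→(q4,_,S)
state=q4 head=1 tape=__0[_]1#_   (q4,_)→(q1,#,L)
state=q1 head=0 tape=__[0]#1#_   (q1,0)→(q2,1,L)
state=q2 head=-1 tape=_[_]1#1#_   (q2,_)→(q0,#,S)
state=q0 head=-1 tape=_[#]1#1#_   (q0,#)→(q4,0,R)
state=q4 head=0 tape=_0[1]#1#_   (q4,1)→(q0,1,R)
state=q0 head=1 tape=_01[#]1#_   (q0,#)→(q4,0,R)
state=q4 head=2 tape=_010[1]#_   (q4,1)→(q0,1,R)
state=q0 head=3 tape=_0101[#]_   (q0,#)→(q4,0,R)
state=q4 head=4 tape=_01010[_]   (q4,_)→(q1,#,L)
state=q1 head=3 tape=_0101[0]#   (q1,0)→(q2,1,L)
state=q2 head=2 tape=_010[1]1#   (q2,1)→(q4,_,S)
state=q4 head=2 tape=_010[_]1#   (q4,_)→(q1,#,L)
state=q1 head=1 tape=_01[0]#1#   (q1,0)→(q2,1,L)
state=q2 head=0 tape=_0[1]1#1#   (q2,1)→(q4,_,S)
state=q4 head=0 tape=_0[_]1#1#   (q4,_)→(q1,#,L)
state=q1 head=-1 tape=_[0]#1#1#   (q1,0)→(q2,1,L)
state=q2 head=-2 tape=[_]1#1#1#
After 26 steps: state q2, head at -2, tape 1#1#1#.

state q2, head at -2, tape 1#1#1#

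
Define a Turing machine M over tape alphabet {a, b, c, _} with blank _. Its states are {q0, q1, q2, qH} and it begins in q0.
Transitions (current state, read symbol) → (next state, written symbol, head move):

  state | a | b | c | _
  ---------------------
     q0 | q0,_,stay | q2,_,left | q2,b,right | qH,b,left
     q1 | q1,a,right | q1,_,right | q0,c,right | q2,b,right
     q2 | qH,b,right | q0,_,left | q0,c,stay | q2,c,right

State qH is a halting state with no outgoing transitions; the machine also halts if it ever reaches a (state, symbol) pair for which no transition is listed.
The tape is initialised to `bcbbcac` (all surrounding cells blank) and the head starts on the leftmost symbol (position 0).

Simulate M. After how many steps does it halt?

q0 | _[b]cbbcac   read b → write _, move left, go to q2
q2 | [_]_cbbcac   read _ → write c, move right, go to q2
q2 | c[_]cbbcac   read _ → write c, move right, go to q2
q2 | cc[c]bbcac   read c → write c, move stay, go to q0
q0 | cc[c]bbcac   read c → write b, move right, go to q2
q2 | ccb[b]bcac   read b → write _, move left, go to q0
q0 | cc[b]_bcac   read b → write _, move left, go to q2
q2 | c[c]__bcac   read c → write c, move stay, go to q0
q0 | c[c]__bcac   read c → write b, move right, go to q2
q2 | cb[_]_bcac   read _ → write c, move right, go to q2
q2 | cbc[_]bcac   read _ → write c, move right, go to q2
q2 | cbcc[b]cac   read b → write _, move left, go to q0
q0 | cbc[c]_cac   read c → write b, move right, go to q2
q2 | cbcb[_]cac   read _ → write c, move right, go to q2
q2 | cbcbc[c]ac   read c → write c, move stay, go to q0
q0 | cbcbc[c]ac   read c → write b, move right, go to q2
q2 | cbcbcb[a]c   read a → write b, move right, go to qH
qH | cbcbcbb[c]
M halts after 17 transitions.

17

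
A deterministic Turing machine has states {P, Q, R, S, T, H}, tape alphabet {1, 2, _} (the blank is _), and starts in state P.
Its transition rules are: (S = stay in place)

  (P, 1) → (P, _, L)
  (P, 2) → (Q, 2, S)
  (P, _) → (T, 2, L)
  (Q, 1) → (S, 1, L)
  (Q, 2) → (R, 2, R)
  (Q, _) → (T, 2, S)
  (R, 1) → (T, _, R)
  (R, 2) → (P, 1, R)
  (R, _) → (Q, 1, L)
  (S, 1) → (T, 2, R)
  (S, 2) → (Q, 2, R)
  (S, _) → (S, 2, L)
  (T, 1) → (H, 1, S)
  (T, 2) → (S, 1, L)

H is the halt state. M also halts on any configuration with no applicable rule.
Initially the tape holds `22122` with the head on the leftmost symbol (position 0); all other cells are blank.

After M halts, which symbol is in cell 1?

state=P head=0 tape=[2]2122   (P,2)→(Q,2,S)
state=Q head=0 tape=[2]2122   (Q,2)→(R,2,R)
state=R head=1 tape=2[2]122   (R,2)→(P,1,R)
state=P head=2 tape=21[1]22   (P,1)→(P,_,L)
state=P head=1 tape=2[1]_22   (P,1)→(P,_,L)
state=P head=0 tape=[2]__22   (P,2)→(Q,2,S)
state=Q head=0 tape=[2]__22   (Q,2)→(R,2,R)
state=R head=1 tape=2[_]_22   (R,_)→(Q,1,L)
state=Q head=0 tape=[2]1_22   (Q,2)→(R,2,R)
state=R head=1 tape=2[1]_22   (R,1)→(T,_,R)
state=T head=2 tape=2_[_]22
Cell 1 holds _ when M halts.

_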